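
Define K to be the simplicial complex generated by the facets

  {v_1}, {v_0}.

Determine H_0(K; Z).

We work with the vertex ordering v_0 < v_1. The simplices of K, each written with vertices in increasing order, are:

  0-simplices (2): [v_0], [v_1]

giving chain groups C_0 ≅ Z^2.

Now H_k = ker ∂_k / im ∂_{k+1}, so:

  H_0: rank C_0 − rank ∂_1 = 2 − 0 = 2, and there is no ∂_1, so H_0 ≅ Z^2.

H_0 = Z^2.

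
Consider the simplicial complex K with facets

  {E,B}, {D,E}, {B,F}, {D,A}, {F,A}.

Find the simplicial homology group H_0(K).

Order the vertices as A < B < D < E < F. Listing each simplex with vertices in this order, K has dimension 1 with simplices:

  0-simplices (5): A, B, D, E, F
  1-simplices (5): AD, AF, BE, BF, DE

so the chain groups are C_0 ≅ Z^5, C_1 ≅ Z^5.

Boundary ∂_1: C_1 → C_0 sends each edge [p,q] (with p < q) to q − p.
The resulting 5×5 matrix has rank 4, and its Smith normal form has invariant factors (1,1,1,1).

From H_k ≅ ker(∂_k) / im(∂_{k+1}) we obtain:

  H_0: rank C_0 − rank ∂_1 = 5 − 4 = 1, and the invariant factors of ∂_1 are all 1, so H_0 ≅ Z.

H_0 = Z.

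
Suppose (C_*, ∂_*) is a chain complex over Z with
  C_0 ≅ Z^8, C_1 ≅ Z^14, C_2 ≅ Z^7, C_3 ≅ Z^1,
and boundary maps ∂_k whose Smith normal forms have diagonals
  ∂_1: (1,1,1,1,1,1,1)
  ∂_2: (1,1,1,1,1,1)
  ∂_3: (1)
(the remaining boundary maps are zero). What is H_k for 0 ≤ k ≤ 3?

H_0: b_0 = 8 − 0 − 7 = 1; torsion from ∂_1 factors > 1: none. So H_0 = Z.
H_1: b_1 = 14 − 7 − 6 = 1; torsion from ∂_2 factors > 1: none. So H_1 = Z.
H_2: b_2 = 7 − 6 − 1 = 0; torsion from ∂_3 factors > 1: none. So H_2 = 0.
H_3: b_3 = 1 − 1 − 0 = 0; torsion from ∂_4 factors > 1: none. So H_3 = 0.

H_0 = Z,  H_1 = Z,  H_2 = 0,  H_3 = 0.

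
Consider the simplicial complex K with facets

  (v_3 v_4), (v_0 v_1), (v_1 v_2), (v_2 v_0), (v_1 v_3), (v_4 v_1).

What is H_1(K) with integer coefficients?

We work with the vertex ordering v_0 < v_1 < v_2 < v_3 < v_4. The simplices of K, each written with vertices in increasing order, are:

  0-simplices (5): [v_0], [v_1], [v_2], [v_3], [v_4]
  1-simplices (6): [v_0,v_1], [v_0,v_2], [v_1,v_2], [v_1,v_3], [v_1,v_4], [v_3,v_4]

giving chain groups C_0 ≅ Z^5, C_1 ≅ Z^6.

Boundary ∂_1: C_1 → C_0 maps an edge to its endpoints' difference, ∂[p,q] = q − p. For instance
  ∂[v_1,v_2] = [v_2] − [v_1].
As a 5×6 matrix over Z this has rank 4, with invariant factors (1,1,1,1).

From H_k ≅ ker(∂_k) / im(∂_{k+1}) we obtain:

  H_1: rank ker ∂_1 − rank ∂_2 = (6 − 4) − 0 = 2, and there is no ∂_2, so H_1 ≅ Z^2.

(K is a triangulation of a wedge of 2 circles.)

H_1 ≅ Z^2.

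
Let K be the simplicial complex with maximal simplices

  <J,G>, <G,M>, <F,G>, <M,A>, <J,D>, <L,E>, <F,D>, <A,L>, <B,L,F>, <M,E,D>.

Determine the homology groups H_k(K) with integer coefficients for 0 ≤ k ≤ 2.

H_0 = Z,  H_1 = Z^4,  H_2 = 0.

We work with the vertex ordering A < B < D < E < F < G < J < L < M. The simplices of K, each written with vertices in increasing order, are:

  0-simplices (9): A, B, D, E, F, G, J, L, M
  1-simplices (14): AL, AM, BF, BL, DE, DF, DJ, DM, EL, EM, FG, FL, GJ, GM
  2-simplices (2): BFL, DEM

giving chain groups C_0 ≅ Z^9, C_1 ≅ Z^14, C_2 ≅ Z^2.

Boundary ∂_1: C_1 → C_0 sends each edge [p,q] (with p < q) to q − p.
The resulting 9×14 matrix has rank 8, and its Smith normal form has invariant factors (1,1,1,1,1,1,1,1).

∂_2: C_2 → C_1 acts by ∂[p,q,r] = [q,r] − [p,r] + [p,q]. For instance
  ∂DEM = EM − DM + DE,
  ∂BFL = FL − BL + BF.
This gives a 14×2 integer matrix of rank 2; reducing to Smith normal form yields diagonal entries (1,1).

Now H_k = ker ∂_k / im ∂_{k+1}, so:

  H_0: rank C_0 − rank ∂_1 = 9 − 8 = 1, and the invariant factors of ∂_1 are all 1, so H_0 ≅ Z.
  H_1: rank ker ∂_1 − rank ∂_2 = (14 − 8) − 2 = 4, and the invariant factors of ∂_2 are all 1, so H_1 ≅ Z^4.
  H_2: rank ker ∂_2 − rank ∂_3 = (2 − 2) − 0 = 0, and there is no ∂_3, so H_2 ≅ 0.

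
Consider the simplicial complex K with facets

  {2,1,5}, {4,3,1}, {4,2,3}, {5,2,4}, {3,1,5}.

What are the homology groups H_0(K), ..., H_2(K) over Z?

H_0 = Z,  H_1 = Z,  H_2 = 0.

Fix the vertex order 1 < 2 < 3 < 4 < 5 and write every simplex with vertices in increasing order. Then dim K = 2 and the simplices of K are:

  0-simplices (5): [1], [2], [3], [4], [5]
  1-simplices (10): [1,2], [1,3], [1,4], [1,5], [2,3], [2,4], [2,5], [3,4], [3,5], [4,5]
  2-simplices (5): [1,2,5], [1,3,4], [1,3,5], [2,3,4], [2,4,5]

Hence C_0 ≅ Z^5, C_1 ≅ Z^10, C_2 ≅ Z^5.

Boundary ∂_1: C_1 → C_0 is given by ∂[p,q] = [q] − [p].
The resulting 5×10 matrix has rank 4, and its Smith normal form has invariant factors (1,1,1,1).

The boundary map ∂_2: C_2 → C_1 maps a triangle to the signed sum of its edges. For instance
  ∂[2,4,5] = [4,5] − [2,5] + [2,4],
  ∂[1,2,5] = [2,5] − [1,5] + [1,2].
The resulting 10×5 matrix has rank 5, and its Smith normal form has invariant factors (1,1,1,1,1).

Reading off H_k = ker ∂_k / im ∂_{k+1}:

  H_0: rank C_0 − rank ∂_1 = 5 − 4 = 1, and the invariant factors of ∂_1 are all 1, so H_0 = Z.
  H_1: rank ker ∂_1 − rank ∂_2 = (10 − 4) − 5 = 1, and the invariant factors of ∂_2 are all 1, so H_1 = Z.
  H_2: rank ker ∂_2 − rank ∂_3 = (5 − 5) − 0 = 0, and there is no ∂_3, so H_2 = 0.

As a check, the Euler characteristic is 5 − 10 + 5 = 0, which agrees with 1 − 1 + 0 = 0.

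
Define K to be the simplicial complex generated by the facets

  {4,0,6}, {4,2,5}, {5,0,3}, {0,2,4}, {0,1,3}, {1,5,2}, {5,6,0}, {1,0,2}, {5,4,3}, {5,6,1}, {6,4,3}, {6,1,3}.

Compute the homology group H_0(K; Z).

K has 7 vertices, 18 edges, 12 triangles.
rank ∂_0 = 0, rank ∂_1 = 6 ⇒ b_0 = 7 − 0 − 6 = 1; all invariant factors of ∂_1 are 1 so no torsion. So H_0 ≅ Z.

H_0 = Z.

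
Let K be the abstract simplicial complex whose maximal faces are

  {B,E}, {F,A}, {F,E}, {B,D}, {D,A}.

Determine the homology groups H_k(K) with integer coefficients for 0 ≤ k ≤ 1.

H_0 ≅ Z,  H_1 ≅ Z.

Order the vertices as A < B < D < E < F. Listing each simplex with vertices in this order, K has dimension 1 with simplices:

  0-simplices (5): A, B, D, E, F
  1-simplices (5): AD, AF, BD, BE, EF

Hence C_0 ≅ Z^5, C_1 ≅ Z^5.

The boundary map ∂_1: C_1 → C_0 maps an edge to its endpoints' difference, ∂[p,q] = q − p.
The 5×5 boundary matrix has rank 4 and Smith normal form diag(1,1,1,1).

Now H_k = ker ∂_k / im ∂_{k+1}, so:

  H_0: rank C_0 − rank ∂_1 = 5 − 4 = 1, and the invariant factors of ∂_1 are all 1, so H_0 ≅ Z.
  H_1: rank ker ∂_1 − rank ∂_2 = (5 − 4) − 0 = 1, and there is no ∂_2, so H_1 ≅ Z.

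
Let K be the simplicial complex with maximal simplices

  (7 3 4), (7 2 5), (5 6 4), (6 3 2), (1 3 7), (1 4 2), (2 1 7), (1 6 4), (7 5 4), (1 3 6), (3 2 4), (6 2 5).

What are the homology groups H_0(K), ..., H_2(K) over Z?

H_0 = Z,  H_1 = Z/2,  H_2 = 0.

We work with the vertex ordering 1 < 2 < 3 < 4 < 5 < 6 < 7. The simplices of K, each written with vertices in increasing order, are:

  0-simplices (7): [1], [2], [3], [4], [5], [6], [7]
  1-simplices (18): [1,2], [1,3], [1,4], [1,6], [1,7], [2,3], [2,4], [2,5], [2,6], [2,7], [3,4], [3,6], [3,7], [4,5], [4,6], [4,7], [5,6], [5,7]
  2-simplices (12): [1,2,4], [1,2,7], [1,3,6], [1,3,7], [1,4,6], [2,3,4], [2,3,6], [2,5,6], [2,5,7], [3,4,7], [4,5,6], [4,5,7]

so the chain groups are C_0 ≅ Z^7, C_1 ≅ Z^18, C_2 ≅ Z^12.

Boundary ∂_1: C_1 → C_0 sends each edge [p,q] (with p < q) to q − p. For instance
  ∂[4,6] = [6] − [4].
The resulting 7×18 matrix has rank 6, and its Smith normal form has invariant factors (1,1,1,1,1,1).

Boundary ∂_2: C_2 → C_1 sends each 2-simplex [p,q,r] to [q,r] − [p,r] + [p,q]. For instance
  ∂[2,3,6] = [3,6] − [2,6] + [2,3],
  ∂[1,3,6] = [3,6] − [1,6] + [1,3].
The 18×12 boundary matrix has rank 12 and Smith normal form diag(1,1,1,1,1,1,1,1,1,1,1,2).

Computing H_k = (kernel of ∂_k) / (image of ∂_{k+1}):

  H_0: rank C_0 − rank ∂_1 = 7 − 6 = 1, and the invariant factors of ∂_1 are all 1, so H_0 ≅ Z.
  H_1: rank ker ∂_1 − rank ∂_2 = (18 − 6) − 12 = 0, and ∂_2 has invariant factor 2 > 1, so H_1 ≅ Z/2.
  H_2: rank ker ∂_2 − rank ∂_3 = (12 − 12) − 0 = 0, and there is no ∂_3, so H_2 ≅ 0.

(K is a triangulation of the real projective plane RP^2.)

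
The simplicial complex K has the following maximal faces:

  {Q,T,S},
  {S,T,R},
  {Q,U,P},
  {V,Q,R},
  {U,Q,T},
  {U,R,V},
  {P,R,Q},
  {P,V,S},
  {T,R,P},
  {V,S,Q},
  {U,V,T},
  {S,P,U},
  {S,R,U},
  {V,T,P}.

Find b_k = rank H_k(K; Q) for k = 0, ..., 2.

b_0 = 1, b_1 = 2, b_2 = 1.

Fix the vertex order P < Q < R < S < T < U < V and write every simplex with vertices in increasing order. Then dim K = 2 and the simplices of K are:

  0-simplices (7): P, Q, R, S, T, U, V
  1-simplices (21): PQ, PR, PS, PT, PU, PV, QR, QS, QT, QU, QV, RS, RT, RU, RV, ST, SU, SV, TU, TV, UV
  2-simplices (14): PQR, PQU, PRT, PSU, PSV, PTV, QRV, QST, QSV, QTU, RST, RSU, RUV, TUV

giving chain groups C_0 ≅ Z^7, C_1 ≅ Z^21, C_2 ≅ Z^14.

∂_1: C_1 → C_0 sends each edge [p,q] (with p < q) to q − p.
As a 7×21 matrix over Z this has rank 6, with invariant factors (1,1,1,1,1,1).

The boundary map ∂_2: C_2 → C_1 maps a triangle to the signed sum of its edges. For instance
  ∂RST = ST − RT + RS,
  ∂QST = ST − QT + QS.
This gives a 21×14 integer matrix of rank 13; reducing to Smith normal form yields diagonal entries (1,1,1,1,1,1,1,1,1,1,1,1,1).

Now H_k = ker ∂_k / im ∂_{k+1}, so:

  H_0: rank C_0 − rank ∂_1 = 7 − 6 = 1, and the invariant factors of ∂_1 are all 1, so H_0 ≅ Z.
  H_1: rank ker ∂_1 − rank ∂_2 = (21 − 6) − 13 = 2, and the invariant factors of ∂_2 are all 1, so H_1 ≅ Z^2.
  H_2: rank ker ∂_2 − rank ∂_3 = (14 − 13) − 0 = 1, and there is no ∂_3, so H_2 ≅ Z.

Hence the Betti numbers are b_0 = 1, b_1 = 2, b_2 = 1.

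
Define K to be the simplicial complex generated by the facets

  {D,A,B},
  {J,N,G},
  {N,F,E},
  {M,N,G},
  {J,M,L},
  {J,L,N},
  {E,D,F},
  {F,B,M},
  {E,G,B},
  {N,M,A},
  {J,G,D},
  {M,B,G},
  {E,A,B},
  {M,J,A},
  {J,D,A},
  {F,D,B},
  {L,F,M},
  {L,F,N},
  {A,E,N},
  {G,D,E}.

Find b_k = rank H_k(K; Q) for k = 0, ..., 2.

b_0 = 1, b_1 = 1, b_2 = 0.

Fix the vertex order A < B < D < E < F < G < J < L < M < N and write every simplex with vertices in increasing order. Then dim K = 2 and the simplices of K are:

  0-simplices (10): A, B, D, E, F, G, J, L, M, N
  1-simplices (30): AB, AD, AE, AJ, AM, AN, BD, BE, BF, BG, BM, DE, DF, DG, DJ, EF, EG, EN, FL, FM, FN, GJ, GM, GN, JL, JM, JN, LM, LN, MN
  2-simplices (20): ABD, ABE, ADJ, AEN, AJM, AMN, BDF, BEG, BFM, BGM, DEF, DEG, DGJ, EFN, FLM, FLN, GJN, GMN, JLM, JLN

giving chain groups C_0 ≅ Z^10, C_1 ≅ Z^30, C_2 ≅ Z^20.

Boundary ∂_1: C_1 → C_0 is given by ∂[p,q] = [q] − [p].
As a 10×30 matrix over Z this has rank 9, with invariant factors (1,1,1,1,1,1,1,1,1).

The boundary map ∂_2: C_2 → C_1 maps a triangle to the signed sum of its edges. For instance
  ∂DGJ = GJ − DJ + DG,
  ∂FLM = LM − FM + FL.
The 30×20 boundary matrix has rank 20 and Smith normal form diag(1,1,1,1,1,1,1,1,1,1,1,1,1,1,1,1,1,1,1,2).

Computing H_k = (kernel of ∂_k) / (image of ∂_{k+1}):

  H_0: rank C_0 − rank ∂_1 = 10 − 9 = 1, and the invariant factors of ∂_1 are all 1, so H_0 = Z.
  H_1: rank ker ∂_1 − rank ∂_2 = (30 − 9) − 20 = 1, and ∂_2 has invariant factor 2 > 1, so H_1 = Z ⊕ Z/2Z.
  H_2: rank ker ∂_2 − rank ∂_3 = (20 − 20) − 0 = 0, and there is no ∂_3, so H_2 = 0.

Hence the Betti numbers are b_0 = 1, b_1 = 1, b_2 = 0.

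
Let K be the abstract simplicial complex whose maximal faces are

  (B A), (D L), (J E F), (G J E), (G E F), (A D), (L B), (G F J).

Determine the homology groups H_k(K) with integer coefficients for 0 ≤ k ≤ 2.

Take the total order A < B < D < E < F < G < J < L on the vertex set. Then K (dimension 2) consists of the simplices:

  0-simplices (8): A, B, D, E, F, G, J, L
  1-simplices (10): AB, AD, BL, DL, EF, EG, EJ, FG, FJ, GJ
  2-simplices (4): EFG, EFJ, EGJ, FGJ

so the chain groups are C_0 ≅ Z^8, C_1 ≅ Z^10, C_2 ≅ Z^4.

∂_1: C_1 → C_0 is given by ∂[p,q] = [q] − [p]. For instance
  ∂FG = G − F.
This gives a 8×10 integer matrix of rank 6; reducing to Smith normal form yields diagonal entries (1,1,1,1,1,1).

Boundary ∂_2: C_2 → C_1 acts by ∂[p,q,r] = [q,r] − [p,r] + [p,q]. For instance
  ∂EGJ = GJ − EJ + EG,
  ∂EFJ = FJ − EJ + EF.
The resulting 10×4 matrix has rank 3, and its Smith normal form has invariant factors (1,1,1).

From H_k ≅ ker(∂_k) / im(∂_{k+1}) we obtain:

  H_0: rank C_0 − rank ∂_1 = 8 − 6 = 2, and the invariant factors of ∂_1 are all 1, so H_0 ≅ Z^2.
  H_1: rank ker ∂_1 − rank ∂_2 = (10 − 6) − 3 = 1, and the invariant factors of ∂_2 are all 1, so H_1 ≅ Z.
  H_2: rank ker ∂_2 − rank ∂_3 = (4 − 3) − 0 = 1, and there is no ∂_3, so H_2 ≅ Z.

H_0 = Z^2,  H_1 = Z,  H_2 = Z.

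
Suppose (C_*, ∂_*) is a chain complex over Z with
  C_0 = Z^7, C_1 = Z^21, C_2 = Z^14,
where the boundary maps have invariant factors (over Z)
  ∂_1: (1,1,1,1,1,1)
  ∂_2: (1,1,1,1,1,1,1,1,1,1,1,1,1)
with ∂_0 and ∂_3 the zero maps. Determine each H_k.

H_0 ≅ Z,  H_1 ≅ Z^2,  H_2 ≅ Z.

H_0: b_0 = 7 − 0 − 6 = 1; torsion from ∂_1 factors > 1: none. So H_0 ≅ Z.
H_1: b_1 = 21 − 6 − 13 = 2; torsion from ∂_2 factors > 1: none. So H_1 ≅ Z^2.
H_2: b_2 = 14 − 13 − 0 = 1; torsion from ∂_3 factors > 1: none. So H_2 ≅ Z.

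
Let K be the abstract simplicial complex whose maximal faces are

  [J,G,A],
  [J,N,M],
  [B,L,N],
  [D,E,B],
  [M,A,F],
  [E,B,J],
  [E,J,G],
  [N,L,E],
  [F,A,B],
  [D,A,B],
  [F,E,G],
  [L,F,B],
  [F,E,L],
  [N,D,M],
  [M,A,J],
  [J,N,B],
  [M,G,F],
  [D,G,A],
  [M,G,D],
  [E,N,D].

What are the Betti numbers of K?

K has 10 vertices, 30 edges, 20 triangles.
rank ∂_0 = 0, rank ∂_1 = 9 ⇒ b_0 = 10 − 0 − 9 = 1; all invariant factors of ∂_1 are 1 so no torsion. So H_0 = Z.
rank ∂_1 = 9, rank ∂_2 = 20 ⇒ b_1 = 30 − 9 − 20 = 1; ∂_2 has invariant factor(s) [2] giving torsion. So H_1 = Z ⊕ Z/2.
rank ∂_2 = 20, rank ∂_3 = 0 ⇒ b_2 = 20 − 20 − 0 = 0. So H_2 = 0.

b_0 = 1, b_1 = 1, b_2 = 0.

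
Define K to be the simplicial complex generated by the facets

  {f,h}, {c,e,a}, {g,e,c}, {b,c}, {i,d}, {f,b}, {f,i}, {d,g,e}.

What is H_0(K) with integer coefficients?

K has 9 vertices, 12 edges, 3 triangles.
rank ∂_0 = 0, rank ∂_1 = 8 ⇒ b_0 = 9 − 0 − 8 = 1; all invariant factors of ∂_1 are 1 so no torsion. So H_0 = Z.

H_0 = Z.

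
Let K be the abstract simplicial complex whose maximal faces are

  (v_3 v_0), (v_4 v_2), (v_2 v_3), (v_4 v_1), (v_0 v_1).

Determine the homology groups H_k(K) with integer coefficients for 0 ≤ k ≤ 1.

Take the total order v_0 < v_1 < v_2 < v_3 < v_4 on the vertex set. Then K (dimension 1) consists of the simplices:

  0-simplices (5): [v_0], [v_1], [v_2], [v_3], [v_4]
  1-simplices (5): [v_0,v_1], [v_0,v_3], [v_1,v_4], [v_2,v_3], [v_2,v_4]

so the chain groups are C_0 ≅ Z^5, C_1 ≅ Z^5.

The boundary map ∂_1: C_1 → C_0 maps an edge to its endpoints' difference, ∂[p,q] = q − p. For instance
  ∂[v_2,v_3] = [v_3] − [v_2].
This gives a 5×5 integer matrix of rank 4; reducing to Smith normal form yields diagonal entries (1,1,1,1).

From H_k ≅ ker(∂_k) / im(∂_{k+1}) we obtain:

  H_0: rank C_0 − rank ∂_1 = 5 − 4 = 1, and the invariant factors of ∂_1 are all 1, so H_0 ≅ Z.
  H_1: rank ker ∂_1 − rank ∂_2 = (5 − 4) − 0 = 1, and there is no ∂_2, so H_1 ≅ Z.

As a check, the Euler characteristic is 5 − 5 = 0, which agrees with 1 − 1 = 0.

H_0 = Z,  H_1 = Z.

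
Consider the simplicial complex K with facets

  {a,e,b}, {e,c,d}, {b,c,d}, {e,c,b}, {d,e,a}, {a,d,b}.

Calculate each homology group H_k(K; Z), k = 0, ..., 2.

H_0 = Z,  H_1 = 0,  H_2 = Z.

Take the total order a < b < c < d < e on the vertex set. Then K (dimension 2) consists of the simplices:

  0-simplices (5): a, b, c, d, e
  1-simplices (9): ab, ad, ae, bc, bd, be, cd, ce, de
  2-simplices (6): abd, abe, ade, bcd, bce, cde

so the chain groups are C_0 ≅ Z^5, C_1 ≅ Z^9, C_2 ≅ Z^6.

The boundary map ∂_1: C_1 → C_0 maps an edge to its endpoints' difference, ∂[p,q] = q − p.
As a 5×9 matrix over Z this has rank 4, with invariant factors (1,1,1,1).

Boundary ∂_2: C_2 → C_1 acts by ∂[p,q,r] = [q,r] − [p,r] + [p,q]. For instance
  ∂cde = de − ce + cd,
  ∂ade = de − ae + ad.
The 9×6 boundary matrix has rank 5 and Smith normal form diag(1,1,1,1,1).

Now H_k = ker ∂_k / im ∂_{k+1}, so:

  H_0: rank C_0 − rank ∂_1 = 5 − 4 = 1, and the invariant factors of ∂_1 are all 1, so H_0 = Z.
  H_1: rank ker ∂_1 − rank ∂_2 = (9 − 4) − 5 = 0, and the invariant factors of ∂_2 are all 1, so H_1 = 0.
  H_2: rank ker ∂_2 − rank ∂_3 = (6 − 5) − 0 = 1, and there is no ∂_3, so H_2 = Z.

(K is a triangulation of the 2-sphere S^2.)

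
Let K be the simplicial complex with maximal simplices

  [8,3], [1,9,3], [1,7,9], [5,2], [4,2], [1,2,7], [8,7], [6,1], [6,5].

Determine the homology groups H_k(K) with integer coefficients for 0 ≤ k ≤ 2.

Take the total order 1 < 2 < 3 < 4 < 5 < 6 < 7 < 8 < 9 on the vertex set. Then K (dimension 2) consists of the simplices:

  0-simplices (9): [1], [2], [3], [4], [5], [6], [7], [8], [9]
  1-simplices (13): [1,2], [1,3], [1,6], [1,7], [1,9], [2,4], [2,5], [2,7], [3,8], [3,9], [5,6], [7,8], [7,9]
  2-simplices (3): [1,2,7], [1,3,9], [1,7,9]

Hence C_0 ≅ Z^9, C_1 ≅ Z^13, C_2 ≅ Z^3.

Boundary ∂_1: C_1 → C_0 sends each edge [p,q] (with p < q) to q − p. For instance
  ∂[1,6] = [6] − [1].
The 9×13 boundary matrix has rank 8 and Smith normal form diag(1,1,1,1,1,1,1,1).

The boundary map ∂_2: C_2 → C_1 sends each 2-simplex [p,q,r] to [q,r] − [p,r] + [p,q]. For instance
  ∂[1,2,7] = [2,7] − [1,7] + [1,2],
  ∂[1,3,9] = [3,9] − [1,9] + [1,3].
As a 13×3 matrix over Z this has rank 3, with invariant factors (1,1,1).

From H_k ≅ ker(∂_k) / im(∂_{k+1}) we obtain:

  H_0: rank C_0 − rank ∂_1 = 9 − 8 = 1, and the invariant factors of ∂_1 are all 1, so H_0 = Z.
  H_1: rank ker ∂_1 − rank ∂_2 = (13 − 8) − 3 = 2, and the invariant factors of ∂_2 are all 1, so H_1 = Z^2.
  H_2: rank ker ∂_2 − rank ∂_3 = (3 − 3) − 0 = 0, and there is no ∂_3, so H_2 = 0.

H_0 = Z,  H_1 = Z^2,  H_2 = 0.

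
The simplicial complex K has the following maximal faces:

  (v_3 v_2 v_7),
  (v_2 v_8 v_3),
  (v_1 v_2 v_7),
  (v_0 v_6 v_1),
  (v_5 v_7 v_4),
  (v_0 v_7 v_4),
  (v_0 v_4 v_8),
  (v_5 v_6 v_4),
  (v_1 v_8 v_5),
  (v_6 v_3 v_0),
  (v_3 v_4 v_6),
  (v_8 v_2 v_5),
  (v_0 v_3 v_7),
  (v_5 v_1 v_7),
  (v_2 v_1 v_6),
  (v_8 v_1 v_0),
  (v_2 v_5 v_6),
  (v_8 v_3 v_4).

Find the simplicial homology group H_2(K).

Take the total order v_0 < v_1 < v_2 < v_3 < v_4 < v_5 < v_6 < v_7 < v_8 on the vertex set. Then K (dimension 2) consists of the simplices:

  0-simplices (9): [v_0], [v_1], [v_2], [v_3], [v_4], [v_5], [v_6], [v_7], [v_8]
  1-simplices (27): (27 of them)
  2-simplices (18): (18 of them)

giving chain groups C_0 ≅ Z^9, C_1 ≅ Z^27, C_2 ≅ Z^18.

∂_1: C_1 → C_0 sends each edge [p,q] (with p < q) to q − p. For instance
  ∂[v_4,v_6] = [v_6] − [v_4].
As a 9×27 matrix over Z this has rank 8, with invariant factors (1,1,1,1,1,1,1,1).

The boundary map ∂_2: C_2 → C_1 maps a triangle to the signed sum of its edges. For instance
  ∂[v_3,v_4,v_6] = [v_4,v_6] − [v_3,v_6] + [v_3,v_4],
  ∂[v_1,v_2,v_7] = [v_2,v_7] − [v_1,v_7] + [v_1,v_2].
The resulting 27×18 matrix has rank 18, and its Smith normal form has invariant factors (1,1,1,1,1,1,1,1,1,1,1,1,1,1,1,1,1,2).

Computing H_k = (kernel of ∂_k) / (image of ∂_{k+1}):

  H_2: rank ker ∂_2 − rank ∂_3 = (18 − 18) − 0 = 0, and there is no ∂_3, so H_2 ≅ 0.

H_2 = 0.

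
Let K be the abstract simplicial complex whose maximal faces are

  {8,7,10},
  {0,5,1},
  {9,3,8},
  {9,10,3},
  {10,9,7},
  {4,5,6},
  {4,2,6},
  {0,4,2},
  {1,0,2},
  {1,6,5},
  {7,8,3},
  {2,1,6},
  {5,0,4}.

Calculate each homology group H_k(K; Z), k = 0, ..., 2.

H_0 ≅ Z^2,  H_1 ≅ Z,  H_2 ≅ Z.

K has 11 vertices, 22 edges, 13 triangles.
rank ∂_0 = 0, rank ∂_1 = 9 ⇒ b_0 = 11 − 0 − 9 = 2; all invariant factors of ∂_1 are 1 so no torsion. So H_0 = Z^2.
rank ∂_1 = 9, rank ∂_2 = 12 ⇒ b_1 = 22 − 9 − 12 = 1; all invariant factors of ∂_2 are 1 so no torsion. So H_1 = Z.
rank ∂_2 = 12, rank ∂_3 = 0 ⇒ b_2 = 13 − 12 − 0 = 1. So H_2 = Z.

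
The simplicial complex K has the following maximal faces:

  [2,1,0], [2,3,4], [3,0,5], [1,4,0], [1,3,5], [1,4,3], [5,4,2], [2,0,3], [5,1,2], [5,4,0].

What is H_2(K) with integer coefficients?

Fix the vertex order 0 < 1 < 2 < 3 < 4 < 5 and write every simplex with vertices in increasing order. Then dim K = 2 and the simplices of K are:

  0-simplices (6): [0], [1], [2], [3], [4], [5]
  1-simplices (15): [0,1], [0,2], [0,3], [0,4], [0,5], [1,2], [1,3], [1,4], [1,5], [2,3], [2,4], [2,5], [3,4], [3,5], [4,5]
  2-simplices (10): [0,1,2], [0,1,4], [0,2,3], [0,3,5], [0,4,5], [1,2,5], [1,3,4], [1,3,5], [2,3,4], [2,4,5]

Hence C_0 ≅ Z^6, C_1 ≅ Z^15, C_2 ≅ Z^10.

The boundary map ∂_1: C_1 → C_0 sends each edge [p,q] (with p < q) to q − p. For instance
  ∂[0,4] = [4] − [0].
The resulting 6×15 matrix has rank 5, and its Smith normal form has invariant factors (1,1,1,1,1).

The boundary map ∂_2: C_2 → C_1 sends each 2-simplex [p,q,r] to [q,r] − [p,r] + [p,q]. For instance
  ∂[0,2,3] = [2,3] − [0,3] + [0,2],
  ∂[0,1,4] = [1,4] − [0,4] + [0,1].
The 15×10 boundary matrix has rank 10 and Smith normal form diag(1,1,1,1,1,1,1,1,1,2).

From H_k ≅ ker(∂_k) / im(∂_{k+1}) we obtain:

  H_2: rank ker ∂_2 − rank ∂_3 = (10 − 10) − 0 = 0, and there is no ∂_3, so H_2 ≅ 0.

H_2 ≅ 0.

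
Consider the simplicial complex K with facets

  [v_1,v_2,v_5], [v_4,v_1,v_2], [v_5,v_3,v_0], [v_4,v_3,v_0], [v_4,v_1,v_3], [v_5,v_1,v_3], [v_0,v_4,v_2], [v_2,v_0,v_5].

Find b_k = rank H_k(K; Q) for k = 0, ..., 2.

Take the total order v_0 < v_1 < v_2 < v_3 < v_4 < v_5 on the vertex set. Then K (dimension 2) consists of the simplices:

  0-simplices (6): [v_0], [v_1], [v_2], [v_3], [v_4], [v_5]
  1-simplices (12): [v_0,v_2], [v_0,v_3], [v_0,v_4], [v_0,v_5], [v_1,v_2], [v_1,v_3], [v_1,v_4], [v_1,v_5], [v_2,v_4], [v_2,v_5], [v_3,v_4], [v_3,v_5]
  2-simplices (8): [v_0,v_2,v_4], [v_0,v_2,v_5], [v_0,v_3,v_4], [v_0,v_3,v_5], [v_1,v_2,v_4], [v_1,v_2,v_5], [v_1,v_3,v_4], [v_1,v_3,v_5]

giving chain groups C_0 ≅ Z^6, C_1 ≅ Z^12, C_2 ≅ Z^8.

Boundary ∂_1: C_1 → C_0 maps an edge to its endpoints' difference, ∂[p,q] = q − p.
As a 6×12 matrix over Z this has rank 5, with invariant factors (1,1,1,1,1).

The boundary map ∂_2: C_2 → C_1 maps a triangle to the signed sum of its edges. For instance
  ∂[v_0,v_3,v_5] = [v_3,v_5] − [v_0,v_5] + [v_0,v_3],
  ∂[v_1,v_2,v_4] = [v_2,v_4] − [v_1,v_4] + [v_1,v_2].
The resulting 12×8 matrix has rank 7, and its Smith normal form has invariant factors (1,1,1,1,1,1,1).

Reading off H_k = ker ∂_k / im ∂_{k+1}:

  H_0: rank C_0 − rank ∂_1 = 6 − 5 = 1, and the invariant factors of ∂_1 are all 1, so H_0 ≅ Z.
  H_1: rank ker ∂_1 − rank ∂_2 = (12 − 5) − 7 = 0, and the invariant factors of ∂_2 are all 1, so H_1 ≅ 0.
  H_2: rank ker ∂_2 − rank ∂_3 = (8 − 7) − 0 = 1, and there is no ∂_3, so H_2 ≅ Z.

Hence the Betti numbers are b_0 = 1, b_1 = 0, b_2 = 1.

b_0 = 1, b_1 = 0, b_2 = 1.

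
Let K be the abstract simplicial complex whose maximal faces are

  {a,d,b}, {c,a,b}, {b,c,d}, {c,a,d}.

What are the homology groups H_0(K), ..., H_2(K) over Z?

We work with the vertex ordering a < b < c < d. The simplices of K, each written with vertices in increasing order, are:

  0-simplices (4): a, b, c, d
  1-simplices (6): ab, ac, ad, bc, bd, cd
  2-simplices (4): abc, abd, acd, bcd

Hence C_0 ≅ Z^4, C_1 ≅ Z^6, C_2 ≅ Z^4.

Boundary ∂_1: C_1 → C_0 maps an edge to its endpoints' difference, ∂[p,q] = q − p. For instance
  ∂ab = b − a.
The 4×6 boundary matrix has rank 3 and Smith normal form diag(1,1,1).

Boundary ∂_2: C_2 → C_1 acts by ∂[p,q,r] = [q,r] − [p,r] + [p,q]. For instance
  ∂abd = bd − ad + ab,
  ∂abc = bc − ac + ab.
As a 6×4 matrix over Z this has rank 3, with invariant factors (1,1,1).

Computing H_k = (kernel of ∂_k) / (image of ∂_{k+1}):

  H_0: rank C_0 − rank ∂_1 = 4 − 3 = 1, and the invariant factors of ∂_1 are all 1, so H_0 ≅ Z.
  H_1: rank ker ∂_1 − rank ∂_2 = (6 − 3) − 3 = 0, and the invariant factors of ∂_2 are all 1, so H_1 ≅ 0.
  H_2: rank ker ∂_2 − rank ∂_3 = (4 − 3) − 0 = 1, and there is no ∂_3, so H_2 ≅ Z.

As a check, the Euler characteristic is 4 − 6 + 4 = 2, which agrees with 1 − 0 + 1 = 2.
(K is a triangulation of the 2-sphere S^2.)

H_0 ≅ Z,  H_1 = 0,  H_2 ≅ Z.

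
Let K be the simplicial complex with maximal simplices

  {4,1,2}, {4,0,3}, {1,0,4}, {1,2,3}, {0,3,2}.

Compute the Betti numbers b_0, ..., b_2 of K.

b_0 = 1, b_1 = 1, b_2 = 0.

K has 5 vertices, 10 edges, 5 triangles.
rank ∂_0 = 0, rank ∂_1 = 4 ⇒ b_0 = 5 − 0 − 4 = 1; all invariant factors of ∂_1 are 1 so no torsion. So H_0 ≅ Z.
rank ∂_1 = 4, rank ∂_2 = 5 ⇒ b_1 = 10 − 4 − 5 = 1; all invariant factors of ∂_2 are 1 so no torsion. So H_1 ≅ Z.
rank ∂_2 = 5, rank ∂_3 = 0 ⇒ b_2 = 5 − 5 − 0 = 0. So H_2 ≅ 0.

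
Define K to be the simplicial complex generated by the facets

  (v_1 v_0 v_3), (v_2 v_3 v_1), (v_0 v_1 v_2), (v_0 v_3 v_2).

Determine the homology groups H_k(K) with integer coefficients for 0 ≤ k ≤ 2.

We work with the vertex ordering v_0 < v_1 < v_2 < v_3. The simplices of K, each written with vertices in increasing order, are:

  0-simplices (4): [v_0], [v_1], [v_2], [v_3]
  1-simplices (6): [v_0,v_1], [v_0,v_2], [v_0,v_3], [v_1,v_2], [v_1,v_3], [v_2,v_3]
  2-simplices (4): [v_0,v_1,v_2], [v_0,v_1,v_3], [v_0,v_2,v_3], [v_1,v_2,v_3]

Hence C_0 ≅ Z^4, C_1 ≅ Z^6, C_2 ≅ Z^4.

The boundary map ∂_1: C_1 → C_0 is given by ∂[p,q] = [q] − [p].
This gives a 4×6 integer matrix of rank 3; reducing to Smith normal form yields diagonal entries (1,1,1).

The boundary map ∂_2: C_2 → C_1 sends each 2-simplex [p,q,r] to [q,r] − [p,r] + [p,q]. For instance
  ∂[v_0,v_1,v_2] = [v_1,v_2] − [v_0,v_2] + [v_0,v_1],
  ∂[v_0,v_1,v_3] = [v_1,v_3] − [v_0,v_3] + [v_0,v_1].
This gives a 6×4 integer matrix of rank 3; reducing to Smith normal form yields diagonal entries (1,1,1).

From H_k ≅ ker(∂_k) / im(∂_{k+1}) we obtain:

  H_0: rank C_0 − rank ∂_1 = 4 − 3 = 1, and the invariant factors of ∂_1 are all 1, so H_0 ≅ Z.
  H_1: rank ker ∂_1 − rank ∂_2 = (6 − 3) − 3 = 0, and the invariant factors of ∂_2 are all 1, so H_1 ≅ 0.
  H_2: rank ker ∂_2 − rank ∂_3 = (4 − 3) − 0 = 1, and there is no ∂_3, so H_2 ≅ Z.

As a check, the Euler characteristic is 4 − 6 + 4 = 2, which agrees with 1 − 0 + 1 = 2.

H_0 = Z,  H_1 = 0,  H_2 = Z.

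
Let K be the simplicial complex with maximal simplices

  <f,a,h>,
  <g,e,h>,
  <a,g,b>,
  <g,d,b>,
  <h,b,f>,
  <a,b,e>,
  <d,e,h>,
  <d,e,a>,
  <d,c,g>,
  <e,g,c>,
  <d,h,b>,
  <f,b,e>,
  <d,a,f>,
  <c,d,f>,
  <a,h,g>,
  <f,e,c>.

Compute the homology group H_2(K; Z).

Take the total order a < b < c < d < e < f < g < h on the vertex set. Then K (dimension 2) consists of the simplices:

  0-simplices (8): a, b, c, d, e, f, g, h
  1-simplices (24): ab, ad, ae, af, ag, ah, bd, be, bf, bg, bh, cd, ce, cf, cg, de, df, dg, dh, ef, eg, eh, fh, gh
  2-simplices (16): abe, abg, ade, adf, afh, agh, bdg, bdh, bef, bfh, cdf, cdg, cef, ceg, deh, egh

giving chain groups C_0 ≅ Z^8, C_1 ≅ Z^24, C_2 ≅ Z^16.

∂_1: C_1 → C_0 is given by ∂[p,q] = [q] − [p]. For instance
  ∂eg = g − e.
This gives a 8×24 integer matrix of rank 7; reducing to Smith normal form yields diagonal entries (1,1,1,1,1,1,1).

The boundary map ∂_2: C_2 → C_1 sends each 2-simplex [p,q,r] to [q,r] − [p,r] + [p,q]. For instance
  ∂ceg = eg − cg + ce,
  ∂adf = df − af + ad.
The resulting 24×16 matrix has rank 15, and its Smith normal form has invariant factors (1,1,1,1,1,1,1,1,1,1,1,1,1,1,1).

Computing H_k = (kernel of ∂_k) / (image of ∂_{k+1}):

  H_2: rank ker ∂_2 − rank ∂_3 = (16 − 15) − 0 = 1, and there is no ∂_3, so H_2 ≅ Z.

H_2 = Z.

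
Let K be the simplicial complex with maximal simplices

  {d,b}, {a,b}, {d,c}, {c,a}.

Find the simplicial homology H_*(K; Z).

Order the vertices as a < b < c < d. Listing each simplex with vertices in this order, K has dimension 1 with simplices:

  0-simplices (4): a, b, c, d
  1-simplices (4): ab, ac, bd, cd

so the chain groups are C_0 ≅ Z^4, C_1 ≅ Z^4.

∂_1: C_1 → C_0 sends each edge [p,q] (with p < q) to q − p.
The resulting 4×4 matrix has rank 3, and its Smith normal form has invariant factors (1,1,1).

Now H_k = ker ∂_k / im ∂_{k+1}, so:

  H_0: rank C_0 − rank ∂_1 = 4 − 3 = 1, and the invariant factors of ∂_1 are all 1, so H_0 ≅ Z.
  H_1: rank ker ∂_1 − rank ∂_2 = (4 − 3) − 0 = 1, and there is no ∂_2, so H_1 ≅ Z.

H_0 ≅ Z,  H_1 ≅ Z.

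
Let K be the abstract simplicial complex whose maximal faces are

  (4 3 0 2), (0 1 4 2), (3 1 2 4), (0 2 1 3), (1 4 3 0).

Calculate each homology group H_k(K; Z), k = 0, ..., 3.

H_0 = Z,  H_1 = 0,  H_2 = 0,  H_3 = Z.

Take the total order 0 < 1 < 2 < 3 < 4 on the vertex set. Then K (dimension 3) consists of the simplices:

  0-simplices (5): [0], [1], [2], [3], [4]
  1-simplices (10): [0,1], [0,2], [0,3], [0,4], [1,2], [1,3], [1,4], [2,3], [2,4], [3,4]
  2-simplices (10): [0,1,2], [0,1,3], [0,1,4], [0,2,3], [0,2,4], [0,3,4], [1,2,3], [1,2,4], [1,3,4], [2,3,4]
  3-simplices (5): [0,1,2,3], [0,1,2,4], [0,1,3,4], [0,2,3,4], [1,2,3,4]

so the chain groups are C_0 ≅ Z^5, C_1 ≅ Z^10, C_2 ≅ Z^10, C_3 ≅ Z^5.

The boundary map ∂_1: C_1 → C_0 is given by ∂[p,q] = [q] − [p]. For instance
  ∂[1,3] = [3] − [1].
The 5×10 boundary matrix has rank 4 and Smith normal form diag(1,1,1,1).

Boundary ∂_2: C_2 → C_1 maps a triangle to the signed sum of its edges. For instance
  ∂[2,3,4] = [3,4] − [2,4] + [2,3],
  ∂[0,2,3] = [2,3] − [0,3] + [0,2].
The 10×10 boundary matrix has rank 6 and Smith normal form diag(1,1,1,1,1,1).

The boundary map ∂_3: C_3 → C_2 sends each 3-simplex σ to the alternating sum Σ_i (−1)^i (σ with its i-th vertex removed). For instance
  ∂[0,1,3,4] = [1,3,4] − [0,3,4] + [0,1,4] − [0,1,3],
  ∂[0,1,2,4] = [1,2,4] − [0,2,4] + [0,1,4] − [0,1,2].
The 10×5 boundary matrix has rank 4 and Smith normal form diag(1,1,1,1).

Computing H_k = (kernel of ∂_k) / (image of ∂_{k+1}):

  H_0: rank C_0 − rank ∂_1 = 5 − 4 = 1, and the invariant factors of ∂_1 are all 1, so H_0 = Z.
  H_1: rank ker ∂_1 − rank ∂_2 = (10 − 4) − 6 = 0, and the invariant factors of ∂_2 are all 1, so H_1 = 0.
  H_2: rank ker ∂_2 − rank ∂_3 = (10 − 6) − 4 = 0, and the invariant factors of ∂_3 are all 1, so H_2 = 0.
  H_3: rank ker ∂_3 − rank ∂_4 = (5 − 4) − 0 = 1, and there is no ∂_4, so H_3 = Z.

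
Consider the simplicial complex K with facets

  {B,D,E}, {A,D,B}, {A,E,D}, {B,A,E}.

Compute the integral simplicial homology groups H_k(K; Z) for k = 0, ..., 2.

Take the total order A < B < D < E on the vertex set. Then K (dimension 2) consists of the simplices:

  0-simplices (4): A, B, D, E
  1-simplices (6): AB, AD, AE, BD, BE, DE
  2-simplices (4): ABD, ABE, ADE, BDE

giving chain groups C_0 ≅ Z^4, C_1 ≅ Z^6, C_2 ≅ Z^4.

The boundary map ∂_1: C_1 → C_0 sends each edge [p,q] (with p < q) to q − p. For instance
  ∂BE = E − B.
This gives a 4×6 integer matrix of rank 3; reducing to Smith normal form yields diagonal entries (1,1,1).

∂_2: C_2 → C_1 maps a triangle to the signed sum of its edges. For instance
  ∂ADE = DE − AE + AD,
  ∂ABD = BD − AD + AB.
This gives a 6×4 integer matrix of rank 3; reducing to Smith normal form yields diagonal entries (1,1,1).

Now H_k = ker ∂_k / im ∂_{k+1}, so:

  H_0: rank C_0 − rank ∂_1 = 4 − 3 = 1, and the invariant factors of ∂_1 are all 1, so H_0 = Z.
  H_1: rank ker ∂_1 − rank ∂_2 = (6 − 3) − 3 = 0, and the invariant factors of ∂_2 are all 1, so H_1 = 0.
  H_2: rank ker ∂_2 − rank ∂_3 = (4 − 3) − 0 = 1, and there is no ∂_3, so H_2 = Z.

As a check, the Euler characteristic is 4 − 6 + 4 = 2, which agrees with 1 − 0 + 1 = 2.

H_0 ≅ Z,  H_1 = 0,  H_2 ≅ Z.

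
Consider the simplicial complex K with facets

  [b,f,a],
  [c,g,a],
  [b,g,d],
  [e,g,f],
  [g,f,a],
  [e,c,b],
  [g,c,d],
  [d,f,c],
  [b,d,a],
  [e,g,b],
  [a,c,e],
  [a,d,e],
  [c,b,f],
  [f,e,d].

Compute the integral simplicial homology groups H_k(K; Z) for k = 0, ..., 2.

Fix the vertex order a < b < c < d < e < f < g and write every simplex with vertices in increasing order. Then dim K = 2 and the simplices of K are:

  0-simplices (7): a, b, c, d, e, f, g
  1-simplices (21): ab, ac, ad, ae, af, ag, bc, bd, be, bf, bg, cd, ce, cf, cg, de, df, dg, ef, eg, fg
  2-simplices (14): abd, abf, ace, acg, ade, afg, bce, bcf, bdg, beg, cdf, cdg, def, efg

giving chain groups C_0 ≅ Z^7, C_1 ≅ Z^21, C_2 ≅ Z^14.

The boundary map ∂_1: C_1 → C_0 sends each edge [p,q] (with p < q) to q − p. For instance
  ∂cg = g − c.
This gives a 7×21 integer matrix of rank 6; reducing to Smith normal form yields diagonal entries (1,1,1,1,1,1).

∂_2: C_2 → C_1 maps a triangle to the signed sum of its edges. For instance
  ∂ace = ce − ae + ac,
  ∂beg = eg − bg + be.
This gives a 21×14 integer matrix of rank 13; reducing to Smith normal form yields diagonal entries (1,1,1,1,1,1,1,1,1,1,1,1,1).

Computing H_k = (kernel of ∂_k) / (image of ∂_{k+1}):

  H_0: rank C_0 − rank ∂_1 = 7 − 6 = 1, and the invariant factors of ∂_1 are all 1, so H_0 = Z.
  H_1: rank ker ∂_1 − rank ∂_2 = (21 − 6) − 13 = 2, and the invariant factors of ∂_2 are all 1, so H_1 = Z^2.
  H_2: rank ker ∂_2 − rank ∂_3 = (14 − 13) − 0 = 1, and there is no ∂_3, so H_2 = Z.

H_0 ≅ Z,  H_1 ≅ Z^2,  H_2 ≅ Z.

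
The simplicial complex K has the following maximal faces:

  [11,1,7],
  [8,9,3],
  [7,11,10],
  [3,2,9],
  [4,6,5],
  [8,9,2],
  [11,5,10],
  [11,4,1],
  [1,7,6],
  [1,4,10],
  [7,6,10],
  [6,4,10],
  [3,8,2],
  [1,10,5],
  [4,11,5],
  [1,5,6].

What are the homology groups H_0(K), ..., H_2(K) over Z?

We work with the vertex ordering 1 < 2 < 3 < 4 < 5 < 6 < 7 < 8 < 9 < 10 < 11. The simplices of K, each written with vertices in increasing order, are:

  0-simplices (11): [1], [2], [3], [4], [5], [6], [7], [8], [9], [10], [11]
  1-simplices (24): (24 of them)
  2-simplices (16): [1,4,10], [1,4,11], [1,5,6], [1,5,10], [1,6,7], [1,7,11], [2,3,8], [2,3,9], [2,8,9], [3,8,9], [4,5,6], [4,5,11], [4,6,10], [5,10,11], [6,7,10], [7,10,11]

so the chain groups are C_0 ≅ Z^11, C_1 ≅ Z^24, C_2 ≅ Z^16.

Boundary ∂_1: C_1 → C_0 maps an edge to its endpoints' difference, ∂[p,q] = q − p. For instance
  ∂[1,5] = [5] − [1].
The 11×24 boundary matrix has rank 9 and Smith normal form diag(1,1,1,1,1,1,1,1,1).

∂_2: C_2 → C_1 sends each 2-simplex [p,q,r] to [q,r] − [p,r] + [p,q]. For instance
  ∂[1,7,11] = [7,11] − [1,11] + [1,7],
  ∂[1,5,10] = [5,10] − [1,10] + [1,5].
As a 24×16 matrix over Z this has rank 15, with invariant factors (1,1,1,1,1,1,1,1,1,1,1,1,1,1,2).

From H_k ≅ ker(∂_k) / im(∂_{k+1}) we obtain:

  H_0: rank C_0 − rank ∂_1 = 11 − 9 = 2, and the invariant factors of ∂_1 are all 1, so H_0 ≅ Z^2.
  H_1: rank ker ∂_1 − rank ∂_2 = (24 − 9) − 15 = 0, and ∂_2 has invariant factor 2 > 1, so H_1 ≅ Z/2.
  H_2: rank ker ∂_2 − rank ∂_3 = (16 − 15) − 0 = 1, and there is no ∂_3, so H_2 ≅ Z.

As a check, the Euler characteristic is 11 − 24 + 16 = 3, which agrees with 2 − 0 + 1 = 3.

H_0 = Z^2,  H_1 = Z/2,  H_2 = Z.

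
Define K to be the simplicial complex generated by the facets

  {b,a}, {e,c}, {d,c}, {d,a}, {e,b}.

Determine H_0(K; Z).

We work with the vertex ordering a < b < c < d < e. The simplices of K, each written with vertices in increasing order, are:

  0-simplices (5): a, b, c, d, e
  1-simplices (5): ab, ad, be, cd, ce

giving chain groups C_0 ≅ Z^5, C_1 ≅ Z^5.

The boundary map ∂_1: C_1 → C_0 maps an edge to its endpoints' difference, ∂[p,q] = q − p. For instance
  ∂ad = d − a.
The resulting 5×5 matrix has rank 4, and its Smith normal form has invariant factors (1,1,1,1).

From H_k ≅ ker(∂_k) / im(∂_{k+1}) we obtain:

  H_0: rank C_0 − rank ∂_1 = 5 − 4 = 1, and the invariant factors of ∂_1 are all 1, so H_0 = Z.

(K is a triangulation of the circle S^1.)

H_0 = Z.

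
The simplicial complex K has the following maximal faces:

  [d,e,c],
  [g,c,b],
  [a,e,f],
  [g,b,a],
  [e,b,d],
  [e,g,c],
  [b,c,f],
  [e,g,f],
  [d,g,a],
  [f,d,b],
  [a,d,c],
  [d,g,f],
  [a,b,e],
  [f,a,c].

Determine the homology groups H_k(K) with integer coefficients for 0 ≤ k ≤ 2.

H_0 ≅ Z,  H_1 ≅ Z^2,  H_2 ≅ Z.

Take the total order a < b < c < d < e < f < g on the vertex set. Then K (dimension 2) consists of the simplices:

  0-simplices (7): a, b, c, d, e, f, g
  1-simplices (21): ab, ac, ad, ae, af, ag, bc, bd, be, bf, bg, cd, ce, cf, cg, de, df, dg, ef, eg, fg
  2-simplices (14): abe, abg, acd, acf, adg, aef, bcf, bcg, bde, bdf, cde, ceg, dfg, efg

so the chain groups are C_0 ≅ Z^7, C_1 ≅ Z^21, C_2 ≅ Z^14.

Boundary ∂_1: C_1 → C_0 is given by ∂[p,q] = [q] − [p].
The 7×21 boundary matrix has rank 6 and Smith normal form diag(1,1,1,1,1,1).

The boundary map ∂_2: C_2 → C_1 sends each 2-simplex [p,q,r] to [q,r] − [p,r] + [p,q]. For instance
  ∂bde = de − be + bd,
  ∂cde = de − ce + cd.
The resulting 21×14 matrix has rank 13, and its Smith normal form has invariant factors (1,1,1,1,1,1,1,1,1,1,1,1,1).

Reading off H_k = ker ∂_k / im ∂_{k+1}:

  H_0: rank C_0 − rank ∂_1 = 7 − 6 = 1, and the invariant factors of ∂_1 are all 1, so H_0 = Z.
  H_1: rank ker ∂_1 − rank ∂_2 = (21 − 6) − 13 = 2, and the invariant factors of ∂_2 are all 1, so H_1 = Z^2.
  H_2: rank ker ∂_2 − rank ∂_3 = (14 − 13) − 0 = 1, and there is no ∂_3, so H_2 = Z.

As a check, the Euler characteristic is 7 − 21 + 14 = 0, which agrees with 1 − 2 + 1 = 0.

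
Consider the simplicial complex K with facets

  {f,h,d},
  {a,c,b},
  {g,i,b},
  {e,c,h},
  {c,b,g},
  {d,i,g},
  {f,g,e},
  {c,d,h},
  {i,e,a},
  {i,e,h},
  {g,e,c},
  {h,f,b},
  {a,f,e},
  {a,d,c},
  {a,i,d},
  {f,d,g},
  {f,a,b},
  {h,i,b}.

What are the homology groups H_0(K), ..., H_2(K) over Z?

We work with the vertex ordering a < b < c < d < e < f < g < h < i. The simplices of K, each written with vertices in increasing order, are:

  0-simplices (9): a, b, c, d, e, f, g, h, i
  1-simplices (27): ab, ac, ad, ae, af, ai, bc, bf, bg, bh, bi, cd, ce, cg, ch, df, dg, dh, di, ef, eg, eh, ei, fg, fh, gi, hi
  2-simplices (18): abc, abf, acd, adi, aef, aei, bcg, bfh, bgi, bhi, cdh, ceg, ceh, dfg, dfh, dgi, efg, ehi

giving chain groups C_0 ≅ Z^9, C_1 ≅ Z^27, C_2 ≅ Z^18.

The boundary map ∂_1: C_1 → C_0 sends each edge [p,q] (with p < q) to q − p. For instance
  ∂cg = g − c.
The resulting 9×27 matrix has rank 8, and its Smith normal form has invariant factors (1,1,1,1,1,1,1,1).

∂_2: C_2 → C_1 acts by ∂[p,q,r] = [q,r] − [p,r] + [p,q]. For instance
  ∂ceh = eh − ch + ce,
  ∂abc = bc − ac + ab.
The resulting 27×18 matrix has rank 17, and its Smith normal form has invariant factors (1,1,1,1,1,1,1,1,1,1,1,1,1,1,1,1,1).

Reading off H_k = ker ∂_k / im ∂_{k+1}:

  H_0: rank C_0 − rank ∂_1 = 9 − 8 = 1, and the invariant factors of ∂_1 are all 1, so H_0 ≅ Z.
  H_1: rank ker ∂_1 − rank ∂_2 = (27 − 8) − 17 = 2, and the invariant factors of ∂_2 are all 1, so H_1 ≅ Z^2.
  H_2: rank ker ∂_2 − rank ∂_3 = (18 − 17) − 0 = 1, and there is no ∂_3, so H_2 ≅ Z.

As a check, the Euler characteristic is 9 − 27 + 18 = 0, which agrees with 1 − 2 + 1 = 0.
(K is a triangulation of the torus T^2.)

H_0 = Z,  H_1 = Z^2,  H_2 = Z.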